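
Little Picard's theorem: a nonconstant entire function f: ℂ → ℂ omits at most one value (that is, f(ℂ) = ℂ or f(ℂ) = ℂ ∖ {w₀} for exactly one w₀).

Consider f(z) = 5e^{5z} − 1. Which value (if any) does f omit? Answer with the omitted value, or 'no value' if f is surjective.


Little Picard bounds the complement of f(ℂ) to at most one point.
e^{5z} is never zero on ℂ, so 5·e^{5z} takes every value in ℂ ∖ {0}. Adding -1 shifts the range to ℂ ∖ {-1}. Thus f omits exactly the value -1.

Omitted value: -1.


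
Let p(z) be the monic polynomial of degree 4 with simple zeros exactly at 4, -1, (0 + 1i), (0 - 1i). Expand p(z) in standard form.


The polynomial is p(z) = ∏_{α ∈ S} (z − α), where S = {4, -1, (0 + 1i), (0 - 1i)}.
Expanding the product yields: p(z) = z^4 -3·z^3 -3·z^2 -3·z -4.
Note conjugate pairs combine to real quadratics: (z − (0+1i))(z − (0−1i)) = z² + 1.
The resulting polynomial has degree 4 and real coefficients as required.

p(z) = z^4 -3·z^3 -3·z^2 -3·z -4.


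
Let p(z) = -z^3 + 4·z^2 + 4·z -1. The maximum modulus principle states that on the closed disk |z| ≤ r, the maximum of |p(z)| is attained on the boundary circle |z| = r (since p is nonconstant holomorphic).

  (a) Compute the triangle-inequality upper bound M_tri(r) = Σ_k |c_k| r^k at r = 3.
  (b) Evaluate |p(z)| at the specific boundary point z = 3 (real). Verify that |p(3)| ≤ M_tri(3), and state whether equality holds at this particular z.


Coefficients: c_0 = -1, c_1 = 4, c_2 = 4, c_3 = -1. Radius r = 3.
Part (a). Triangle bound: M_tri(r) = Σ_k |c_k| r^k
  = |-1|·3^0 + |4|·3^1 + |4|·3^2 + |-1|·3^3
  = 1 + 12 + 36 + 27 = 76.
This bounds M(r) := max_{|z|=r} |p(z)| from above; equality holds iff all terms c_k z^k can be made to align in phase at a single z on |z|=r.
Part (b). At z = 3 (real, on the circle |z| = r):
  p(3) = (-1)·3^0 + (4)·3^1 + (4)·3^2 + (-1)·3^3 = 20.
  |p(3)| = 20.
Check: |p(3)| = 20 ≤ 76 = M_tri(3). ✓ Equality does not hold at z = 3 (the coefficients have mixed signs, so the terms do not all align in phase there).

M_tri(3) = 76; |p(3)| = 20; equality at z=3: no.


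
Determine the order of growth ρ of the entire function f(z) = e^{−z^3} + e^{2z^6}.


Each summand is entire of order 3 and 6 respectively (as in the single-exponential case). The order of a sum is at most the max of the orders, so ρ ≤ 6. For the lower bound: on |z|=r choose arg z so that 2z^6 is real positive; then |e^{2z^6}| = e^{2r^6} while |e^{-1z^3}| ≤ e^{1r^3} = o(e^{2r^6}). So |f| ≥ e^{2r^6}(1 − o(1)) and ρ ≥ 6. Hence ρ = max(3, 6) = 6.
Therefore ρ = 6.

Order ρ = 6.


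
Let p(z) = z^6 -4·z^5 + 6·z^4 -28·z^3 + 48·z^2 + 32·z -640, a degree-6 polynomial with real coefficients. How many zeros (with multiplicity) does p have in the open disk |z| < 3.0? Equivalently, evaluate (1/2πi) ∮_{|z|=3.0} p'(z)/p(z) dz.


The zeros of p are: 4, (2 + 2i), (2 - 2i), (-1 + 3i), (-1 - 3i), -2.
Their magnitudes are: 4, 2.828, 2.828, 3.162, 3.162, 2.
Zeros with |z| < R = 3.0: (2 + 2i), (2 - 2i), -2.
Count = 3.
By the argument principle, (1/2πi) ∮_{|z|=R} p'(z)/p(z) dz equals exactly this count.

Number of zeros inside |z| < 3.0: 3.


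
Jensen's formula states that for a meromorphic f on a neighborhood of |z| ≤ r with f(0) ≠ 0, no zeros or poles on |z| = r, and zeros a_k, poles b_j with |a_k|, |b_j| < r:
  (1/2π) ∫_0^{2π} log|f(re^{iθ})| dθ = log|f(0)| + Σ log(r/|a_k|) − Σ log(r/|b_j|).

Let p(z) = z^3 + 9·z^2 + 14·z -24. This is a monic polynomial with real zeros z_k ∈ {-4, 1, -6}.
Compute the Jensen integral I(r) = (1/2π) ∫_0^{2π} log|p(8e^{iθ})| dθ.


Zeros: -6, -4, 1; r = 8.
Inside |z| < r: -6, -4, 1. Outside (|z| ≥ r): ∅.
p(0) = -24, so log|p(0)| = log(24) = 3.1781.
Apply Jensen: I(r) = log|p(0)| + Σ_k log(r/|z_k|), summed over zeros inside |z| < r.
  log(r/|z_k|) for z_k = -4: log(8/4) = 0.6931
  log(r/|z_k|) for z_k = 1: log(8/1) = 2.0794
  log(r/|z_k|) for z_k = -6: log(8/6) = 0.2877
Sum over inside zeros: 3.0603.
I(r) = log|p(0)| + (inside sum) = 3.1781 + 3.0603 = 6.2383.
Closed form (all zeros inside, monic): I(r) = n·log(r) = 3·log(8) = 6.2383. ✓

I(r) ≈ 6.2383.


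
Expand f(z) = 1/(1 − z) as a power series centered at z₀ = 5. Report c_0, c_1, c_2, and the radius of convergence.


Let w = z − z₀, so z = z₀ + w.
Then 1 − z = 1 − (z₀ + w) = (1 − z₀) − w = -4 − w.
f(z) = 1/(-4 − w) = (1/(-4)) · 1/(1 − w/(-4)) = Σ_{n≥0} w^n / (-4)^(n+1).
So c_n = 1/(-4)^(n+1):
  c_0 = 1/(-4)^1 = -1/4.
  c_1 = 1/(-4)^2 = 1/16.
  c_2 = 1/(-4)^3 = -1/64.
The series is valid for |w/d| < 1, i.e. |z − z₀| < |d|.
Radius of convergence: R = |1 − z₀| = |-4| = 4 (distance from z₀ to the singularity z = 1).

c_0 = -1/4, c_1 = 1/16, c_2 = -1/64; R = 4.


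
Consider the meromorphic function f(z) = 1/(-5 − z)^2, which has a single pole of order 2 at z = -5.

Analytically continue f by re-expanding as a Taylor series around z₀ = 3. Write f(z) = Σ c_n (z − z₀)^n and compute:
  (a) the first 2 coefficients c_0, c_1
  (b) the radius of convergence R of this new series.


Let w = z − z₀, so z = z₀ + w.
Then -5 − z = -5 − (z₀ + w) = (-5 − z₀) − w = -8 − w.
f(z) = 1/(-8 − w)^2 = (1/(-8)^2) · (1 − w/(-8))^{−2}.
By the binomial series (1−u)^{−2} = Σ_{n≥0} C(n+1, 1) u^n for |u|<1, with u = w/(-8):
  c_n = C(n+1, 1) / (-8)^(n+2).
  c_0 = 1/(-8)^2 = 1/64.
  c_1 = 2/(-8)^3 = -1/256.
The series is valid for |w/d| < 1, i.e. |z − z₀| < |d|.
Radius of convergence: R = |-5 − z₀| = |-8| = 8 (distance from z₀ to the singularity z = -5).

c_0 = 1/64, c_1 = -1/256; R = 8.


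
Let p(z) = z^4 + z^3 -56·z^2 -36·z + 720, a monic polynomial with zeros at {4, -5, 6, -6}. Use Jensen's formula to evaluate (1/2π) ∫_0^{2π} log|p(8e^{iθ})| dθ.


Zeros: -6, -5, 4, 6; r = 8.
Inside |z| < r: -6, -5, 4, 6. Outside (|z| ≥ r): ∅.
p(0) = 720, so log|p(0)| = log(720) = 6.5793.
Apply Jensen: I(r) = log|p(0)| + Σ_k log(r/|z_k|), summed over zeros inside |z| < r.
  log(r/|z_k|) for z_k = 4: log(8/4) = 0.6931
  log(r/|z_k|) for z_k = -5: log(8/5) = 0.4700
  log(r/|z_k|) for z_k = 6: log(8/6) = 0.2877
  log(r/|z_k|) for z_k = -6: log(8/6) = 0.2877
Sum over inside zeros: 1.7385.
I(r) = log|p(0)| + (inside sum) = 6.5793 + 1.7385 = 8.3178.
Closed form (all zeros inside, monic): I(r) = n·log(r) = 4·log(8) = 8.3178. ✓

I(r) ≈ 8.3178.


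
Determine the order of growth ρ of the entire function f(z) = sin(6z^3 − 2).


Write sin(w) = (e^{iw} ± e^{−iw})/(2 or 2i), so |sin(w)| ≤ e^{|w|}. With w = 6z^3 − 2, |w| ≤ 6r^3 + 2 on |z|=r, giving M(r) ≤ e^{6r^3 + 2} and ρ ≤ 3. For the lower bound, choose z on |z|=r with 6z^3 purely imaginary of modulus 6r^3; then |sin(6z^3 − 2)| grows like e^{6r^3}/2, so ρ ≥ 3. Hence ρ = 3.
Therefore ρ = 3.

Order ρ = 3.


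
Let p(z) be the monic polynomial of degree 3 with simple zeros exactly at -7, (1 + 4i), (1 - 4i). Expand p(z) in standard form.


The polynomial is p(z) = ∏_{α ∈ S} (z − α), where S = {-7, (1 + 4i), (1 - 4i)}.
Expanding the product yields: p(z) = z^3 + 5·z^2 + 3·z + 119.
Note conjugate pairs combine to real quadratics: (z − (1+4i))(z − (1−4i)) = z² − 2z + 17.
The resulting polynomial has degree 3 and real coefficients as required.

p(z) = z^3 + 5·z^2 + 3·z + 119.


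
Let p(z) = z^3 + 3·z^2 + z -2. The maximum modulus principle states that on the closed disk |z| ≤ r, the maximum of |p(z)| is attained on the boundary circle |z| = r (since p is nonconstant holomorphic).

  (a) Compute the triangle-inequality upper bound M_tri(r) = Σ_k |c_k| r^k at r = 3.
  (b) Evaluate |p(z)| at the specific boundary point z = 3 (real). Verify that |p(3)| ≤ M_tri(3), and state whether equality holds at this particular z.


Coefficients: c_0 = -2, c_1 = 1, c_2 = 3, c_3 = 1. Radius r = 3.
Part (a). Triangle bound: M_tri(r) = Σ_k |c_k| r^k
  = |-2|·3^0 + |1|·3^1 + |3|·3^2 + |1|·3^3
  = 2 + 3 + 27 + 27 = 59.
This bounds M(r) := max_{|z|=r} |p(z)| from above; equality holds iff all terms c_k z^k can be made to align in phase at a single z on |z|=r.
Part (b). At z = 3 (real, on the circle |z| = r):
  p(3) = (-2)·3^0 + (1)·3^1 + (3)·3^2 + (1)·3^3 = 55.
  |p(3)| = 55.
Check: |p(3)| = 55 ≤ 59 = M_tri(3). ✓ Equality does not hold at z = 3 (the coefficients have mixed signs, so the terms do not all align in phase there).

M_tri(3) = 59; |p(3)| = 55; equality at z=3: no.


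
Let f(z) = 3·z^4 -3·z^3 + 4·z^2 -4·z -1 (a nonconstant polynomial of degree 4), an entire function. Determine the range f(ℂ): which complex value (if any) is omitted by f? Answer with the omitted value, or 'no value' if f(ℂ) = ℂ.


Little Picard bounds the complement of f(ℂ) to at most one point.
For every w ∈ ℂ, the equation p(z) − w = 0 is a nonconstant polynomial in z and hence has at least one root by the fundamental theorem of algebra. So p is surjective onto ℂ, omitting no value.

Omitted value: no value.


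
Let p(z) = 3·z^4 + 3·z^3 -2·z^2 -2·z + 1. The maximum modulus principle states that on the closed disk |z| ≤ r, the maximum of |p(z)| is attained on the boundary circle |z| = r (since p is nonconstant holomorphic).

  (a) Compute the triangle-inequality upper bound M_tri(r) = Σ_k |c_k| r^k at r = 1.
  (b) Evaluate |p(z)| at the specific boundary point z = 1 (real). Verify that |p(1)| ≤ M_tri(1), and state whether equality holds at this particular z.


Coefficients: c_0 = 1, c_1 = -2, c_2 = -2, c_3 = 3, c_4 = 3. Radius r = 1.
Part (a). Triangle bound: M_tri(r) = Σ_k |c_k| r^k
  = |1|·1^0 + |-2|·1^1 + |-2|·1^2 + |3|·1^3 + |3|·1^4
  = 1 + 2 + 2 + 3 + 3 = 11.
This bounds M(r) := max_{|z|=r} |p(z)| from above; equality holds iff all terms c_k z^k can be made to align in phase at a single z on |z|=r.
Part (b). At z = 1 (real, on the circle |z| = r):
  p(1) = (1)·1^0 + (-2)·1^1 + (-2)·1^2 + (3)·1^3 + (3)·1^4 = 3.
  |p(1)| = 3.
Check: |p(1)| = 3 ≤ 11 = M_tri(1). ✓ Equality does not hold at z = 1 (the coefficients have mixed signs, so the terms do not all align in phase there).

M_tri(1) = 11; |p(1)| = 3; equality at z=1: no.


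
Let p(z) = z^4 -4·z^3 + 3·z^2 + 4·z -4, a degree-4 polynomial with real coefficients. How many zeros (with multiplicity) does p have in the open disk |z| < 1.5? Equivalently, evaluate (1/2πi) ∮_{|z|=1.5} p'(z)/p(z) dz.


The zeros of p are: 1, 2, 2, -1.
Their magnitudes are: 1, 2, 2, 1.
Zeros with |z| < R = 1.5: 1, -1.
Count = 2.
By the argument principle, (1/2πi) ∮_{|z|=R} p'(z)/p(z) dz equals exactly this count.

Number of zeros inside |z| < 1.5: 2.


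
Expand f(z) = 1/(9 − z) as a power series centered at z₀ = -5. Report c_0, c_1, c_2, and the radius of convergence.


Let w = z − z₀, so z = z₀ + w.
Then 9 − z = 9 − (z₀ + w) = (9 − z₀) − w = 14 − w.
f(z) = 1/(14 − w) = (1/(14)) · 1/(1 − w/(14)) = Σ_{n≥0} w^n / (14)^(n+1).
So c_n = 1/(14)^(n+1):
  c_0 = 1/(14)^1 = 1/14.
  c_1 = 1/(14)^2 = 1/196.
  c_2 = 1/(14)^3 = 1/2744.
The series is valid for |w/d| < 1, i.e. |z − z₀| < |d|.
Radius of convergence: R = |9 − z₀| = |14| = 14 (distance from z₀ to the singularity z = 9).

c_0 = 1/14, c_1 = 1/196, c_2 = 1/2744; R = 14.


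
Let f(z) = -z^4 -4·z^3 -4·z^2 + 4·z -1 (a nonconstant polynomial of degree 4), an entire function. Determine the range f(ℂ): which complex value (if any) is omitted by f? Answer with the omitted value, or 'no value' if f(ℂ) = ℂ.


Little Picard bounds the complement of f(ℂ) to at most one point.
For every w ∈ ℂ, the equation p(z) − w = 0 is a nonconstant polynomial in z and hence has at least one root by the fundamental theorem of algebra. So p is surjective onto ℂ, omitting no value.

Omitted value: no value.


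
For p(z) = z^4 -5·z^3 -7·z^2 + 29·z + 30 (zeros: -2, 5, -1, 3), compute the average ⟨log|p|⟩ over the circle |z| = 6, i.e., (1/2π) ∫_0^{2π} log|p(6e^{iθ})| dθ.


Zeros: -2, -1, 3, 5; r = 6.
Inside |z| < r: -2, -1, 3, 5. Outside (|z| ≥ r): ∅.
p(0) = 30, so log|p(0)| = log(30) = 3.4012.
Apply Jensen: I(r) = log|p(0)| + Σ_k log(r/|z_k|), summed over zeros inside |z| < r.
  log(r/|z_k|) for z_k = -2: log(6/2) = 1.0986
  log(r/|z_k|) for z_k = 5: log(6/5) = 0.1823
  log(r/|z_k|) for z_k = -1: log(6/1) = 1.7918
  log(r/|z_k|) for z_k = 3: log(6/3) = 0.6931
Sum over inside zeros: 3.7658.
I(r) = log|p(0)| + (inside sum) = 3.4012 + 3.7658 = 7.1670.
Closed form (all zeros inside, monic): I(r) = n·log(r) = 4·log(6) = 7.1670. ✓

I(r) ≈ 7.1670.


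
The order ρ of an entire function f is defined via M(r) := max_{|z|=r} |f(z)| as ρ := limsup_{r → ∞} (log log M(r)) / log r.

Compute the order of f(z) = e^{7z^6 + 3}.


|e^{7z^6 + 3}| = e^{Re(7·z^6) + 3} ≤ e^{7|z|^6 + 3} = e^{7r^6 + 3} on |z| = r, so ρ ≤ 6. Choosing z on |z|=r so that 7·z^6 is real positive (always possible by picking arg z appropriately) gives |f(z)| = e^{7r^6 + 3}, matching the bound. The additive constant 3 does not affect log log M(r) ~ 6·log r. Hence ρ = 6.
Therefore ρ = 6.

Order ρ = 6.


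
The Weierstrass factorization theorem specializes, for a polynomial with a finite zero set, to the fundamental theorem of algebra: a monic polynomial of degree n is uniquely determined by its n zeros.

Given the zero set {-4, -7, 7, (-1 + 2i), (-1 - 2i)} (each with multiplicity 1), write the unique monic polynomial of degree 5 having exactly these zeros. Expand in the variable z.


The polynomial is p(z) = ∏_{α ∈ S} (z − α), where S = {-4, -7, 7, (-1 + 2i), (-1 - 2i)}.
Expanding the product yields: p(z) = z^5 + 6·z^4 -36·z^3 -274·z^2 -637·z -980.
Note conjugate pairs combine to real quadratics: (z − (-1+2i))(z − (-1−2i)) = z² + 2z + 5.
The resulting polynomial has degree 5 and real coefficients as required.

p(z) = z^5 + 6·z^4 -36·z^3 -274·z^2 -637·z -980.


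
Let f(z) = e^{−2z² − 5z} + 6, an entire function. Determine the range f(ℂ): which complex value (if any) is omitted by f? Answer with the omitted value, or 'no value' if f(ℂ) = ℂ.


Little Picard bounds the complement of f(ℂ) to at most one point.
The exponent g(z) = −2z² − 5z is a nonconstant polynomial, hence surjective onto ℂ. So e^{g(z)} takes every value in {e^w : w ∈ ℂ} = ℂ ∖ {0}. Adding 6 shifts the range to ℂ ∖ {6}. f omits exactly 6.

Omitted value: 6.


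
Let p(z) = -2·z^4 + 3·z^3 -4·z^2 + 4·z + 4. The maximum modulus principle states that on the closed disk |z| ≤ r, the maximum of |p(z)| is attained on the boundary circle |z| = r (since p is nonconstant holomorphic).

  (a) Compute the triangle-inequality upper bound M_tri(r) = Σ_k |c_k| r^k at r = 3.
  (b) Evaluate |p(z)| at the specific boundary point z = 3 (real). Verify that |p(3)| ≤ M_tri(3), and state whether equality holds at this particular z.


Coefficients: c_0 = 4, c_1 = 4, c_2 = -4, c_3 = 3, c_4 = -2. Radius r = 3.
Part (a). Triangle bound: M_tri(r) = Σ_k |c_k| r^k
  = |4|·3^0 + |4|·3^1 + |-4|·3^2 + |3|·3^3 + |-2|·3^4
  = 4 + 12 + 36 + 81 + 162 = 295.
This bounds M(r) := max_{|z|=r} |p(z)| from above; equality holds iff all terms c_k z^k can be made to align in phase at a single z on |z|=r.
Part (b). At z = 3 (real, on the circle |z| = r):
  p(3) = (4)·3^0 + (4)·3^1 + (-4)·3^2 + (3)·3^3 + (-2)·3^4 = -101.
  |p(3)| = 101.
Check: |p(3)| = 101 ≤ 295 = M_tri(3). ✓ Equality does not hold at z = 3 (the coefficients have mixed signs, so the terms do not all align in phase there).

M_tri(3) = 295; |p(3)| = 101; equality at z=3: no.


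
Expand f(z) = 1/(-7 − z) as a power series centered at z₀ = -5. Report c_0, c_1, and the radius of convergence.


Let w = z − z₀, so z = z₀ + w.
Then -7 − z = -7 − (z₀ + w) = (-7 − z₀) − w = -2 − w.
f(z) = 1/(-2 − w) = (1/(-2)) · 1/(1 − w/(-2)) = Σ_{n≥0} w^n / (-2)^(n+1).
So c_n = 1/(-2)^(n+1):
  c_0 = 1/(-2)^1 = -1/2.
  c_1 = 1/(-2)^2 = 1/4.
The series is valid for |w/d| < 1, i.e. |z − z₀| < |d|.
Radius of convergence: R = |-7 − z₀| = |-2| = 2 (distance from z₀ to the singularity z = -7).

c_0 = -1/2, c_1 = 1/4; R = 2.


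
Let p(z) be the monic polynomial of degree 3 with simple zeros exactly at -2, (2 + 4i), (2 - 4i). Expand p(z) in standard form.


The polynomial is p(z) = ∏_{α ∈ S} (z − α), where S = {-2, (2 + 4i), (2 - 4i)}.
Expanding the product yields: p(z) = z^3 -2·z^2 + 12·z + 40.
Note conjugate pairs combine to real quadratics: (z − (2+4i))(z − (2−4i)) = z² − 4z + 20.
The resulting polynomial has degree 3 and real coefficients as required.

p(z) = z^3 -2·z^2 + 12·z + 40.


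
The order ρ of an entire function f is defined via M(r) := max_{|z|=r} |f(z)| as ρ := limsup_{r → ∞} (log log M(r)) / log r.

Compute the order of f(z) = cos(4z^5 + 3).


Write cos(w) = (e^{iw} ± e^{−iw})/(2 or 2i), so |cos(w)| ≤ e^{|w|}. With w = 4z^5 + 3, |w| ≤ 4r^5 + 3 on |z|=r, giving M(r) ≤ e^{4r^5 + 3} and ρ ≤ 5. For the lower bound, choose z on |z|=r with 4z^5 purely imaginary of modulus 4r^5; then |cos(4z^5 + 3)| grows like e^{4r^5}/2, so ρ ≥ 5. Hence ρ = 5.
Therefore ρ = 5.

Order ρ = 5.


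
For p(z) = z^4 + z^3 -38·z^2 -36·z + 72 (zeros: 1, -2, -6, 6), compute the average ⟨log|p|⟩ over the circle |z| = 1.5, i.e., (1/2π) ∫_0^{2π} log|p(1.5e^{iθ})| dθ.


Zeros: -6, -2, 1, 6; r = 1.5.
Inside |z| < r: 1. Outside (|z| ≥ r): -6, -2, 6.
p(0) = 72, so log|p(0)| = log(72) = 4.2767.
Apply Jensen: I(r) = log|p(0)| + Σ_k log(r/|z_k|), summed over zeros inside |z| < r.
  log(r/|z_k|) for z_k = 1: log(1.5/1) = 0.4055
  Outside zeros (-6, -2, 6) contribute nothing to the Jensen sum.
Sum over inside zeros: 0.4055.
I(r) = log|p(0)| + (inside sum) = 4.2767 + 0.4055 = 4.6821.
Note: since some zeros are outside |z| ≤ r, the simplified n·log(r) form does NOT apply — only the inside zeros contribute.

I(r) ≈ 4.6821.


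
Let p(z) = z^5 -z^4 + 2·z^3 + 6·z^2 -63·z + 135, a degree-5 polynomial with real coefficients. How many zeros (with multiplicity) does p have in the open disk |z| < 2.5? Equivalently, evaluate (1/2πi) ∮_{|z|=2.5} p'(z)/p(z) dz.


The zeros of p are: (0 + 3i), (0 - 3i), -3, (2 + 1i), (2 - 1i).
Their magnitudes are: 3, 3, 3, 2.236, 2.236.
Zeros with |z| < R = 2.5: (2 + 1i), (2 - 1i).
Count = 2.
By the argument principle, (1/2πi) ∮_{|z|=R} p'(z)/p(z) dz equals exactly this count.

Number of zeros inside |z| < 2.5: 2.


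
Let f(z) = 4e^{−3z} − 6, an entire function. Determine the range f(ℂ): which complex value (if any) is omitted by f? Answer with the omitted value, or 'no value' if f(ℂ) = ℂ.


Little Picard bounds the complement of f(ℂ) to at most one point.
e^{−3z} is never zero on ℂ, so 4·e^{−3z} takes every value in ℂ ∖ {0}. Adding -6 shifts the range to ℂ ∖ {-6}. Thus f omits exactly the value -6.

Omitted value: -6.


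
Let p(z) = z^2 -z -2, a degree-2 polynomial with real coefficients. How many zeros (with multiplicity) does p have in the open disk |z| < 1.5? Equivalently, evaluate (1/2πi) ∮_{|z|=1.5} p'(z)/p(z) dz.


The zeros of p are: -1, 2.
Their magnitudes are: 1, 2.
Zeros with |z| < R = 1.5: -1.
Count = 1.
By the argument principle, (1/2πi) ∮_{|z|=R} p'(z)/p(z) dz equals exactly this count.

Number of zeros inside |z| < 1.5: 1.


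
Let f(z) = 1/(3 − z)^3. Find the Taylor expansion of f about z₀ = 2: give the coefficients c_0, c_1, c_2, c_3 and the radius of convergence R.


Let w = z − z₀, so z = z₀ + w.
Then 3 − z = 3 − (z₀ + w) = (3 − z₀) − w = 1 − w.
f(z) = 1/(1 − w)^3 = (1/(1)^3) · (1 − w/(1))^{−3}.
By the binomial series (1−u)^{−3} = Σ_{n≥0} C(n+2, 2) u^n for |u|<1, with u = w/(1):
  c_n = C(n+2, 2) / (1)^(n+3).
  c_0 = 1/(1)^3 = 1.
  c_1 = 3/(1)^4 = 3.
  c_2 = 6/(1)^5 = 6.
  c_3 = 10/(1)^6 = 10.
The series is valid for |w/d| < 1, i.e. |z − z₀| < |d|.
Radius of convergence: R = |3 − z₀| = |1| = 1 (distance from z₀ to the singularity z = 3).

c_0 = 1, c_1 = 3, c_2 = 6, c_3 = 10; R = 1.


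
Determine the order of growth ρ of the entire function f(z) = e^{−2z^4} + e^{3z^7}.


Each summand is entire of order 4 and 7 respectively (as in the single-exponential case). The order of a sum is at most the max of the orders, so ρ ≤ 7. For the lower bound: on |z|=r choose arg z so that 3z^7 is real positive; then |e^{3z^7}| = e^{3r^7} while |e^{-2z^4}| ≤ e^{2r^4} = o(e^{3r^7}). So |f| ≥ e^{3r^7}(1 − o(1)) and ρ ≥ 7. Hence ρ = max(4, 7) = 7.
Therefore ρ = 7.

Order ρ = 7.


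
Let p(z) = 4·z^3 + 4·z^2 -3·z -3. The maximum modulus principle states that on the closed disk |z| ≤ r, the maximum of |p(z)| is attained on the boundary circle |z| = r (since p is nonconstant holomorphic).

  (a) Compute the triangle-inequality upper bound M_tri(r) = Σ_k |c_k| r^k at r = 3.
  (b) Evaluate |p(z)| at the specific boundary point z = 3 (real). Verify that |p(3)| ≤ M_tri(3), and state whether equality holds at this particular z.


Coefficients: c_0 = -3, c_1 = -3, c_2 = 4, c_3 = 4. Radius r = 3.
Part (a). Triangle bound: M_tri(r) = Σ_k |c_k| r^k
  = |-3|·3^0 + |-3|·3^1 + |4|·3^2 + |4|·3^3
  = 3 + 9 + 36 + 108 = 156.
This bounds M(r) := max_{|z|=r} |p(z)| from above; equality holds iff all terms c_k z^k can be made to align in phase at a single z on |z|=r.
Part (b). At z = 3 (real, on the circle |z| = r):
  p(3) = (-3)·3^0 + (-3)·3^1 + (4)·3^2 + (4)·3^3 = 132.
  |p(3)| = 132.
Check: |p(3)| = 132 ≤ 156 = M_tri(3). ✓ Equality does not hold at z = 3 (the coefficients have mixed signs, so the terms do not all align in phase there).

M_tri(3) = 156; |p(3)| = 132; equality at z=3: no.


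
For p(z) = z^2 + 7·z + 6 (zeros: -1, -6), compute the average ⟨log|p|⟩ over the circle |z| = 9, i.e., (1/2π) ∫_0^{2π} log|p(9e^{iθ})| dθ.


Zeros: -6, -1; r = 9.
Inside |z| < r: -6, -1. Outside (|z| ≥ r): ∅.
p(0) = 6, so log|p(0)| = log(6) = 1.7918.
Apply Jensen: I(r) = log|p(0)| + Σ_k log(r/|z_k|), summed over zeros inside |z| < r.
  log(r/|z_k|) for z_k = -1: log(9/1) = 2.1972
  log(r/|z_k|) for z_k = -6: log(9/6) = 0.4055
Sum over inside zeros: 2.6027.
I(r) = log|p(0)| + (inside sum) = 1.7918 + 2.6027 = 4.3944.
Closed form (all zeros inside, monic): I(r) = n·log(r) = 2·log(9) = 4.3944. ✓

I(r) ≈ 4.3944.


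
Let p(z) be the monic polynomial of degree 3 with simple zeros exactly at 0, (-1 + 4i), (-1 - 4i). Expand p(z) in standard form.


The polynomial is p(z) = ∏_{α ∈ S} (z − α), where S = {0, (-1 + 4i), (-1 - 4i)}.
Expanding the product yields: p(z) = z^3 + 2·z^2 + 17·z.
Note conjugate pairs combine to real quadratics: (z − (-1+4i))(z − (-1−4i)) = z² + 2z + 17.
The resulting polynomial has degree 3 and real coefficients as required.

p(z) = z^3 + 2·z^2 + 17·z.


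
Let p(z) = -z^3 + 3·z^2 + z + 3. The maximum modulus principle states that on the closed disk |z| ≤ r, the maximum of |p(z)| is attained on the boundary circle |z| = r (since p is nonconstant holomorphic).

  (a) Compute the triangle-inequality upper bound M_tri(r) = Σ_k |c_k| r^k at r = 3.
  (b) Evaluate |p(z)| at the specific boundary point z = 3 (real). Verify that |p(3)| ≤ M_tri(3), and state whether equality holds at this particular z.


Coefficients: c_0 = 3, c_1 = 1, c_2 = 3, c_3 = -1. Radius r = 3.
Part (a). Triangle bound: M_tri(r) = Σ_k |c_k| r^k
  = |3|·3^0 + |1|·3^1 + |3|·3^2 + |-1|·3^3
  = 3 + 3 + 27 + 27 = 60.
This bounds M(r) := max_{|z|=r} |p(z)| from above; equality holds iff all terms c_k z^k can be made to align in phase at a single z on |z|=r.
Part (b). At z = 3 (real, on the circle |z| = r):
  p(3) = (3)·3^0 + (1)·3^1 + (3)·3^2 + (-1)·3^3 = 6.
  |p(3)| = 6.
Check: |p(3)| = 6 ≤ 60 = M_tri(3). ✓ Equality does not hold at z = 3 (the coefficients have mixed signs, so the terms do not all align in phase there).

M_tri(3) = 60; |p(3)| = 6; equality at z=3: no.


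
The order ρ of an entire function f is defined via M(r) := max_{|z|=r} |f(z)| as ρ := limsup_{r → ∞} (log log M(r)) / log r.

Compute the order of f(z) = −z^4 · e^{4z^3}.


M(r) = max_{|z|=r} |-1|·|z|^4·|e^{4z^3}| = 1·r^4 · e^{4r^3} (the factors attain their maxima compatibly on |z|=r). Then log M(r) = log 1 + 4·log r + 4r^3, dominated by the last term, so log log M(r) ~ 3·log r. The polynomial factor -1z^4 contributes only a log r term and does not affect the order. ρ = 3.
Therefore ρ = 3.

Order ρ = 3.


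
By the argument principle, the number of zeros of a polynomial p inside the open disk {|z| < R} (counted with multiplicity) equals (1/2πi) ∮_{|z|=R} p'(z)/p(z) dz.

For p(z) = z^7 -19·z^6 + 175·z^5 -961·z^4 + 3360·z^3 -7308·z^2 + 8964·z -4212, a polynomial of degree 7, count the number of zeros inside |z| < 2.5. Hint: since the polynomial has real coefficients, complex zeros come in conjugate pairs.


The zeros of p are: 1, (3 + 3i), (3 - 3i), (3 + 3i), (3 - 3i), (3 + 2i), (3 - 2i).
Their magnitudes are: 1, 4.243, 4.243, 4.243, 4.243, 3.606, 3.606.
Zeros with |z| < R = 2.5: 1.
Count = 1.
By the argument principle, (1/2πi) ∮_{|z|=R} p'(z)/p(z) dz equals exactly this count.

Number of zeros inside |z| < 2.5: 1.


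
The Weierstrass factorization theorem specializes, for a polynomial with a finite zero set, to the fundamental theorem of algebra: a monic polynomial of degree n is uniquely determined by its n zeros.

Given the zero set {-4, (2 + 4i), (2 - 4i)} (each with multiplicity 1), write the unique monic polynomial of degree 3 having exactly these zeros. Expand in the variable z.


The polynomial is p(z) = ∏_{α ∈ S} (z − α), where S = {-4, (2 + 4i), (2 - 4i)}.
Expanding the product yields: p(z) = z^3 + 4·z + 80.
Note conjugate pairs combine to real quadratics: (z − (2+4i))(z − (2−4i)) = z² − 4z + 20.
The resulting polynomial has degree 3 and real coefficients as required.

p(z) = z^3 + 4·z + 80.


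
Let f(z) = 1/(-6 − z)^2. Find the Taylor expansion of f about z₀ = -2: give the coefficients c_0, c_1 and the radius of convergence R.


Let w = z − z₀, so z = z₀ + w.
Then -6 − z = -6 − (z₀ + w) = (-6 − z₀) − w = -4 − w.
f(z) = 1/(-4 − w)^2 = (1/(-4)^2) · (1 − w/(-4))^{−2}.
By the binomial series (1−u)^{−2} = Σ_{n≥0} C(n+1, 1) u^n for |u|<1, with u = w/(-4):
  c_n = C(n+1, 1) / (-4)^(n+2).
  c_0 = 1/(-4)^2 = 1/16.
  c_1 = 2/(-4)^3 = -1/32.
The series is valid for |w/d| < 1, i.e. |z − z₀| < |d|.
Radius of convergence: R = |-6 − z₀| = |-4| = 4 (distance from z₀ to the singularity z = -6).

c_0 = 1/16, c_1 = -1/32; R = 4.


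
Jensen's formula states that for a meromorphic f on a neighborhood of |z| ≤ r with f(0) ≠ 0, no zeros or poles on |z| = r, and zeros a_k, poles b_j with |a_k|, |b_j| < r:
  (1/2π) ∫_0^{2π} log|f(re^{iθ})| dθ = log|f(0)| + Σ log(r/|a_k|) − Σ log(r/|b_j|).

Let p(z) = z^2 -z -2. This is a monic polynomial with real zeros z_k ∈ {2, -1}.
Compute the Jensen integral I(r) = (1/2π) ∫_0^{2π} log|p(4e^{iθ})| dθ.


Zeros: -1, 2; r = 4.
Inside |z| < r: -1, 2. Outside (|z| ≥ r): ∅.
p(0) = -2, so log|p(0)| = log(2) = 0.6931.
Apply Jensen: I(r) = log|p(0)| + Σ_k log(r/|z_k|), summed over zeros inside |z| < r.
  log(r/|z_k|) for z_k = 2: log(4/2) = 0.6931
  log(r/|z_k|) for z_k = -1: log(4/1) = 1.3863
Sum over inside zeros: 2.0794.
I(r) = log|p(0)| + (inside sum) = 0.6931 + 2.0794 = 2.7726.
Closed form (all zeros inside, monic): I(r) = n·log(r) = 2·log(4) = 2.7726. ✓

I(r) ≈ 2.7726.


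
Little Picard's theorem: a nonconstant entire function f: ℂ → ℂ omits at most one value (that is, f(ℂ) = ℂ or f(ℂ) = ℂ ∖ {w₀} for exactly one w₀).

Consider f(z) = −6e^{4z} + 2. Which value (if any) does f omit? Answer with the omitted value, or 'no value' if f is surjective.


Little Picard bounds the complement of f(ℂ) to at most one point.
e^{4z} is never zero on ℂ, so -6·e^{4z} takes every value in ℂ ∖ {0}. Adding 2 shifts the range to ℂ ∖ {2}. Thus f omits exactly the value 2.

Omitted value: 2.


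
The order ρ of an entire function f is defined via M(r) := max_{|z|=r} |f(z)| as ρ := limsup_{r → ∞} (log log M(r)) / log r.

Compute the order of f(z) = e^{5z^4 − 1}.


|e^{5z^4 − 1}| = e^{Re(5·z^4) + -1} ≤ e^{5|z|^4 + -1} = e^{5r^4 + -1} on |z| = r, so ρ ≤ 4. Choosing z on |z|=r so that 5·z^4 is real positive (always possible by picking arg z appropriately) gives |f(z)| = e^{5r^4 + -1}, matching the bound. The additive constant -1 does not affect log log M(r) ~ 4·log r. Hence ρ = 4.
Therefore ρ = 4.

Order ρ = 4.


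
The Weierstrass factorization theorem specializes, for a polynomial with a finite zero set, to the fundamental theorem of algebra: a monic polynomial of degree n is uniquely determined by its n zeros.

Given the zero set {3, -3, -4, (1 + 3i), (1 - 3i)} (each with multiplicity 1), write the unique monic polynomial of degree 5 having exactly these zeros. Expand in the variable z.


The polynomial is p(z) = ∏_{α ∈ S} (z − α), where S = {3, -3, -4, (1 + 3i), (1 - 3i)}.
Expanding the product yields: p(z) = z^5 + 2·z^4 -7·z^3 + 22·z^2 -18·z -360.
Note conjugate pairs combine to real quadratics: (z − (1+3i))(z − (1−3i)) = z² − 2z + 10.
The resulting polynomial has degree 5 and real coefficients as required.

p(z) = z^5 + 2·z^4 -7·z^3 + 22·z^2 -18·z -360.


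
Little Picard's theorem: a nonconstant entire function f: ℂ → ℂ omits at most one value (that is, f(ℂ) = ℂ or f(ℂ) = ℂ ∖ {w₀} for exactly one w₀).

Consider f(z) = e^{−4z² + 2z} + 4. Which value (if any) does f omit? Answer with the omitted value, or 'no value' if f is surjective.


Little Picard bounds the complement of f(ℂ) to at most one point.
The exponent g(z) = −4z² + 2z is a nonconstant polynomial, hence surjective onto ℂ. So e^{g(z)} takes every value in {e^w : w ∈ ℂ} = ℂ ∖ {0}. Adding 4 shifts the range to ℂ ∖ {4}. f omits exactly 4.

Omitted value: 4.


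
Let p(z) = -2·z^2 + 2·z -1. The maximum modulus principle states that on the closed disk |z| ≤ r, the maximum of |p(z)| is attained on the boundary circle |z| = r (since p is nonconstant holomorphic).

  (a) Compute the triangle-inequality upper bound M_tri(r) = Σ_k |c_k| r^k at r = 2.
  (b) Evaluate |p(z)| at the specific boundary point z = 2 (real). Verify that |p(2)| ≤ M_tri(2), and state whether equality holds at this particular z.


Coefficients: c_0 = -1, c_1 = 2, c_2 = -2. Radius r = 2.
Part (a). Triangle bound: M_tri(r) = Σ_k |c_k| r^k
  = |-1|·2^0 + |2|·2^1 + |-2|·2^2
  = 1 + 4 + 8 = 13.
This bounds M(r) := max_{|z|=r} |p(z)| from above; equality holds iff all terms c_k z^k can be made to align in phase at a single z on |z|=r.
Part (b). At z = 2 (real, on the circle |z| = r):
  p(2) = (-1)·2^0 + (2)·2^1 + (-2)·2^2 = -5.
  |p(2)| = 5.
Check: |p(2)| = 5 ≤ 13 = M_tri(2). ✓ Equality does not hold at z = 2 (the coefficients have mixed signs, so the terms do not all align in phase there).

M_tri(2) = 13; |p(2)| = 5; equality at z=2: no.


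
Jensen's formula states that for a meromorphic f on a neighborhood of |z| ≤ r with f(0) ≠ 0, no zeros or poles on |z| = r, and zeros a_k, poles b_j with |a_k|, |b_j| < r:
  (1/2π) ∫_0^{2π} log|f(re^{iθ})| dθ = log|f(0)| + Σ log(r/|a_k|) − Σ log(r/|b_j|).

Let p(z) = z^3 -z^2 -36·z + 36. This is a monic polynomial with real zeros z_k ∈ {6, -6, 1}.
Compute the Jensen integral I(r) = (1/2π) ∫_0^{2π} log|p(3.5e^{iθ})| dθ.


Zeros: -6, 1, 6; r = 3.5.
Inside |z| < r: 1. Outside (|z| ≥ r): -6, 6.
p(0) = 36, so log|p(0)| = log(36) = 3.5835.
Apply Jensen: I(r) = log|p(0)| + Σ_k log(r/|z_k|), summed over zeros inside |z| < r.
  log(r/|z_k|) for z_k = 1: log(3.5/1) = 1.2528
  Outside zeros (-6, 6) contribute nothing to the Jensen sum.
Sum over inside zeros: 1.2528.
I(r) = log|p(0)| + (inside sum) = 3.5835 + 1.2528 = 4.8363.
Note: since some zeros are outside |z| ≤ r, the simplified n·log(r) form does NOT apply — only the inside zeros contribute.

I(r) ≈ 4.8363.


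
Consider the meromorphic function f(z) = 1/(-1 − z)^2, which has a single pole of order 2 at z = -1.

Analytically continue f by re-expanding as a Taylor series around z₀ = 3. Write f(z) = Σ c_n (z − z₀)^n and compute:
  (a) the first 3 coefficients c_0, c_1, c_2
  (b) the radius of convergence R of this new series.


Let w = z − z₀, so z = z₀ + w.
Then -1 − z = -1 − (z₀ + w) = (-1 − z₀) − w = -4 − w.
f(z) = 1/(-4 − w)^2 = (1/(-4)^2) · (1 − w/(-4))^{−2}.
By the binomial series (1−u)^{−2} = Σ_{n≥0} C(n+1, 1) u^n for |u|<1, with u = w/(-4):
  c_n = C(n+1, 1) / (-4)^(n+2).
  c_0 = 1/(-4)^2 = 1/16.
  c_1 = 2/(-4)^3 = -1/32.
  c_2 = 3/(-4)^4 = 3/256.
The series is valid for |w/d| < 1, i.e. |z − z₀| < |d|.
Radius of convergence: R = |-1 − z₀| = |-4| = 4 (distance from z₀ to the singularity z = -1).

c_0 = 1/16, c_1 = -1/32, c_2 = 3/256; R = 4.


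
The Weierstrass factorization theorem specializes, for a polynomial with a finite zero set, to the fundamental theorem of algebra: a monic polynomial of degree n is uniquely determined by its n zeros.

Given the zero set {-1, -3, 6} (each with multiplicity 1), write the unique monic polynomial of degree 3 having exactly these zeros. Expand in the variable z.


The polynomial is p(z) = ∏_{α ∈ S} (z − α), where S = {-1, -3, 6}.
Expanding the product yields: p(z) = z^3 -2·z^2 -21·z -18.
The resulting polynomial has degree 3 and real coefficients as required.

p(z) = z^3 -2·z^2 -21·z -18.


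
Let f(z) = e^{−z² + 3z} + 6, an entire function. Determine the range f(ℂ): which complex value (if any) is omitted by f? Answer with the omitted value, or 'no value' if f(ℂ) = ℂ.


Little Picard bounds the complement of f(ℂ) to at most one point.
The exponent g(z) = −z² + 3z is a nonconstant polynomial, hence surjective onto ℂ. So e^{g(z)} takes every value in {e^w : w ∈ ℂ} = ℂ ∖ {0}. Adding 6 shifts the range to ℂ ∖ {6}. f omits exactly 6.

Omitted value: 6.


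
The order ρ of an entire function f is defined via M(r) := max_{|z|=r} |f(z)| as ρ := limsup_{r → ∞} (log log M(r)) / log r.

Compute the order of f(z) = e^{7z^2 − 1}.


|e^{7z^2 − 1}| = e^{Re(7·z^2) + -1} ≤ e^{7|z|^2 + -1} = e^{7r^2 + -1} on |z| = r, so ρ ≤ 2. Choosing z on |z|=r so that 7·z^2 is real positive (always possible by picking arg z appropriately) gives |f(z)| = e^{7r^2 + -1}, matching the bound. The additive constant -1 does not affect log log M(r) ~ 2·log r. Hence ρ = 2.
Therefore ρ = 2.

Order ρ = 2.


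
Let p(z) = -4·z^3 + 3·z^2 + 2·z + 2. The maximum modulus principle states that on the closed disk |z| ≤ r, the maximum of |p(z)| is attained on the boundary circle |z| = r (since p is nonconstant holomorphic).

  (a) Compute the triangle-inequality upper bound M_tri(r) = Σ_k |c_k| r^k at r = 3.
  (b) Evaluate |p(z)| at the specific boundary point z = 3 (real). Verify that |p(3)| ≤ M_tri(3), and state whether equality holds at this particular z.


Coefficients: c_0 = 2, c_1 = 2, c_2 = 3, c_3 = -4. Radius r = 3.
Part (a). Triangle bound: M_tri(r) = Σ_k |c_k| r^k
  = |2|·3^0 + |2|·3^1 + |3|·3^2 + |-4|·3^3
  = 2 + 6 + 27 + 108 = 143.
This bounds M(r) := max_{|z|=r} |p(z)| from above; equality holds iff all terms c_k z^k can be made to align in phase at a single z on |z|=r.
Part (b). At z = 3 (real, on the circle |z| = r):
  p(3) = (2)·3^0 + (2)·3^1 + (3)·3^2 + (-4)·3^3 = -73.
  |p(3)| = 73.
Check: |p(3)| = 73 ≤ 143 = M_tri(3). ✓ Equality does not hold at z = 3 (the coefficients have mixed signs, so the terms do not all align in phase there).

M_tri(3) = 143; |p(3)| = 73; equality at z=3: no.


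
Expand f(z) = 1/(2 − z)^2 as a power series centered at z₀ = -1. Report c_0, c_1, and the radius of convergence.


Let w = z − z₀, so z = z₀ + w.
Then 2 − z = 2 − (z₀ + w) = (2 − z₀) − w = 3 − w.
f(z) = 1/(3 − w)^2 = (1/(3)^2) · (1 − w/(3))^{−2}.
By the binomial series (1−u)^{−2} = Σ_{n≥0} C(n+1, 1) u^n for |u|<1, with u = w/(3):
  c_n = C(n+1, 1) / (3)^(n+2).
  c_0 = 1/(3)^2 = 1/9.
  c_1 = 2/(3)^3 = 2/27.
The series is valid for |w/d| < 1, i.e. |z − z₀| < |d|.
Radius of convergence: R = |2 − z₀| = |3| = 3 (distance from z₀ to the singularity z = 2).

c_0 = 1/9, c_1 = 2/27; R = 3.


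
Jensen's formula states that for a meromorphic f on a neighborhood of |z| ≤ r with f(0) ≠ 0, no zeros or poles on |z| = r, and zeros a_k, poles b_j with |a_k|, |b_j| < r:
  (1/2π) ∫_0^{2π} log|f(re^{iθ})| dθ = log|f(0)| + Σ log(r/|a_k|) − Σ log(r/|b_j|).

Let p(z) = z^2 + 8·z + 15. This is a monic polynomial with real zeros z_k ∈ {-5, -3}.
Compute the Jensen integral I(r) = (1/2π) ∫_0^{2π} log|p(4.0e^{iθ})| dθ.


Zeros: -5, -3; r = 4.0.
Inside |z| < r: -3. Outside (|z| ≥ r): -5.
p(0) = 15, so log|p(0)| = log(15) = 2.7081.
Apply Jensen: I(r) = log|p(0)| + Σ_k log(r/|z_k|), summed over zeros inside |z| < r.
  log(r/|z_k|) for z_k = -3: log(4.0/3) = 0.2877
  Outside zeros (-5) contribute nothing to the Jensen sum.
Sum over inside zeros: 0.2877.
I(r) = log|p(0)| + (inside sum) = 2.7081 + 0.2877 = 2.9957.
Note: since some zeros are outside |z| ≤ r, the simplified n·log(r) form does NOT apply — only the inside zeros contribute.

I(r) ≈ 2.9957.


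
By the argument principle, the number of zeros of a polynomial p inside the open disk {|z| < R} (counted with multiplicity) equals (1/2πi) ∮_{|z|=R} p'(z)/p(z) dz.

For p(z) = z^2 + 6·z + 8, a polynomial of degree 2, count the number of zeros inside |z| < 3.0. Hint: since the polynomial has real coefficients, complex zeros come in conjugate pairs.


The zeros of p are: -4, -2.
Their magnitudes are: 4, 2.
Zeros with |z| < R = 3.0: -2.
Count = 1.
By the argument principle, (1/2πi) ∮_{|z|=R} p'(z)/p(z) dz equals exactly this count.

Number of zeros inside |z| < 3.0: 1.


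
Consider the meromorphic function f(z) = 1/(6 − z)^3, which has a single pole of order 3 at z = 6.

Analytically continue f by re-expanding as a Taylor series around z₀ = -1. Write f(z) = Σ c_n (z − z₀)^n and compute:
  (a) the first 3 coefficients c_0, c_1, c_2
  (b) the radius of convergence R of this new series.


Let w = z − z₀, so z = z₀ + w.
Then 6 − z = 6 − (z₀ + w) = (6 − z₀) − w = 7 − w.
f(z) = 1/(7 − w)^3 = (1/(7)^3) · (1 − w/(7))^{−3}.
By the binomial series (1−u)^{−3} = Σ_{n≥0} C(n+2, 2) u^n for |u|<1, with u = w/(7):
  c_n = C(n+2, 2) / (7)^(n+3).
  c_0 = 1/(7)^3 = 1/343.
  c_1 = 3/(7)^4 = 3/2401.
  c_2 = 6/(7)^5 = 6/16807.
The series is valid for |w/d| < 1, i.e. |z − z₀| < |d|.
Radius of convergence: R = |6 − z₀| = |7| = 7 (distance from z₀ to the singularity z = 6).

c_0 = 1/343, c_1 = 3/2401, c_2 = 6/16807; R = 7.


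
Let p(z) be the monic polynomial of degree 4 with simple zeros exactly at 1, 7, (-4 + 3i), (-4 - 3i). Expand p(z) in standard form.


The polynomial is p(z) = ∏_{α ∈ S} (z − α), where S = {1, 7, (-4 + 3i), (-4 - 3i)}.
Expanding the product yields: p(z) = z^4 -32·z^2 -144·z + 175.
Note conjugate pairs combine to real quadratics: (z − (-4+3i))(z − (-4−3i)) = z² + 8z + 25.
The resulting polynomial has degree 4 and real coefficients as required.

p(z) = z^4 -32·z^2 -144·z + 175.


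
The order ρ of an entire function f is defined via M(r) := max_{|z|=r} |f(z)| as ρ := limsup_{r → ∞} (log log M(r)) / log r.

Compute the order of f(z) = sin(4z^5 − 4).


Write sin(w) = (e^{iw} ± e^{−iw})/(2 or 2i), so |sin(w)| ≤ e^{|w|}. With w = 4z^5 − 4, |w| ≤ 4r^5 + 4 on |z|=r, giving M(r) ≤ e^{4r^5 + 4} and ρ ≤ 5. For the lower bound, choose z on |z|=r with 4z^5 purely imaginary of modulus 4r^5; then |sin(4z^5 − 4)| grows like e^{4r^5}/2, so ρ ≥ 5. Hence ρ = 5.
Therefore ρ = 5.

Order ρ = 5.


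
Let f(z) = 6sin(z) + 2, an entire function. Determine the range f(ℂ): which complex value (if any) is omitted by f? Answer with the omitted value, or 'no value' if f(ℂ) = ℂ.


Little Picard bounds the complement of f(ℂ) to at most one point.
sin is entire and surjective onto ℂ: for every w ∈ ℂ, sin(ζ) = w has a solution ζ ∈ ℂ (e.g., via the complex inverse arcsin). With ζ = z this gives z = ζ/(1). Then 6·sin(z) takes every value in 6·ℂ = ℂ, and adding 2 is a bijection of ℂ. So f is surjective and omits no value. (Note: only on the real line is sin bounded by [−1, 1].)

Omitted value: no value.
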